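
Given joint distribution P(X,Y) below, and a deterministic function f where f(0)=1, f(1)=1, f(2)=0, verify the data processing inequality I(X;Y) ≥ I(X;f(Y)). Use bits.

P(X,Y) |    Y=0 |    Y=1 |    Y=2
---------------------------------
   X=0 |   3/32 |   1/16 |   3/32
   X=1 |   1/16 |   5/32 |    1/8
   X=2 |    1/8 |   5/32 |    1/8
I(X;Y) = 0.0302, I(X;f(Y)) = 0.0029, inequality holds: 0.0302 ≥ 0.0029

Data Processing Inequality: For any Markov chain X → Y → Z, we have I(X;Y) ≥ I(X;Z).

Here Z = f(Y) is a deterministic function of Y, forming X → Y → Z.

Original I(X;Y) = 0.0302 bits

After applying f:
P(X,Z) where Z=f(Y):
- P(X,Z=0) = P(X,Y=2)
- P(X,Z=1) = P(X,Y=0) + P(X,Y=1)

I(X;Z) = I(X;f(Y)) = 0.0029 bits

Verification: 0.0302 ≥ 0.0029 ✓

Information cannot be created by processing; the function f can only lose information about X.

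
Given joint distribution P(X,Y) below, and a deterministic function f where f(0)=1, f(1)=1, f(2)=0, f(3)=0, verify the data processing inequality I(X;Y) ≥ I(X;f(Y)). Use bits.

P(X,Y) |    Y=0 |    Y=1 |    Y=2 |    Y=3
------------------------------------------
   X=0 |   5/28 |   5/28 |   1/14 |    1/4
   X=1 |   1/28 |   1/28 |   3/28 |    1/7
I(X;Y) = 0.0825, I(X;f(Y)) = 0.0624, inequality holds: 0.0825 ≥ 0.0624

Data Processing Inequality: For any Markov chain X → Y → Z, we have I(X;Y) ≥ I(X;Z).

Here Z = f(Y) is a deterministic function of Y, forming X → Y → Z.

Original I(X;Y) = 0.0825 bits

After applying f:
P(X,Z) where Z=f(Y):
- P(X,Z=0) = P(X,Y=2) + P(X,Y=3)
- P(X,Z=1) = P(X,Y=0) + P(X,Y=1)

I(X;Z) = I(X;f(Y)) = 0.0624 bits

Verification: 0.0825 ≥ 0.0624 ✓

Information cannot be created by processing; the function f can only lose information about X.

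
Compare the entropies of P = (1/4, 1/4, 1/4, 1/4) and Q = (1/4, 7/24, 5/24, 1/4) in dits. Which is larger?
P

Computing entropies in dits:
H(P) = 0.6021
H(Q) = 0.5990

Distribution P has higher entropy.

Intuition: The distribution closer to uniform (more spread out) has higher entropy.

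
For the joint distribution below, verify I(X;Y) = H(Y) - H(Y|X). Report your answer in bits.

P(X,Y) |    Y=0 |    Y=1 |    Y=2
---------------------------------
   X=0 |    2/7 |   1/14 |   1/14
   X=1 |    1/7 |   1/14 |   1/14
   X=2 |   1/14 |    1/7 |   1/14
I(X;Y) = 0.0991 bits

Mutual information has multiple equivalent forms:
- I(X;Y) = H(X) - H(X|Y)
- I(X;Y) = H(Y) - H(Y|X)
- I(X;Y) = H(X) + H(Y) - H(X,Y)

Computing all quantities:
H(X) = 1.5567, H(Y) = 1.4926, H(X,Y) = 2.9502
H(X|Y) = 1.4576, H(Y|X) = 1.3936

Verification:
H(X) - H(X|Y) = 1.5567 - 1.4576 = 0.0991
H(Y) - H(Y|X) = 1.4926 - 1.3936 = 0.0991
H(X) + H(Y) - H(X,Y) = 1.5567 + 1.4926 - 2.9502 = 0.0991

All forms give I(X;Y) = 0.0991 bits. ✓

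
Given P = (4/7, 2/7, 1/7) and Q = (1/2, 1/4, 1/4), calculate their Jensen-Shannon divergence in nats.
0.0092 nats

Jensen-Shannon divergence is:
JSD(P||Q) = 0.5 × D_KL(P||M) + 0.5 × D_KL(Q||M)
where M = 0.5 × (P + Q) is the mixture distribution.

M = 0.5 × (4/7, 2/7, 1/7) + 0.5 × (1/2, 1/4, 1/4) = (15/28, 0.267857, 0.196429)

D_KL(P||M) = 0.0098 nats
D_KL(Q||M) = 0.0085 nats

JSD(P||Q) = 0.5 × 0.0098 + 0.5 × 0.0085 = 0.0092 nats

Unlike KL divergence, JSD is symmetric and bounded: 0 ≤ JSD ≤ log(2).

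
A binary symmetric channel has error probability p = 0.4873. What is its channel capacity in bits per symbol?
0.0005 bits

For a binary symmetric channel (BSC) with error probability p:
Capacity C = 1 - H(p) bits per symbol

where H(p) = -p log₂(p) - (1-p) log₂(1-p) is the binary entropy function.

H(0.4873) = 0.9995 bits
C = 1 - 0.9995 = 0.0005 bits per symbol

This means we can reliably transmit up to 0.0005 bits of information per channel use.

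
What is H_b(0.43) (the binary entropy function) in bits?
0.9858 bits

The binary entropy function is:
H(p) = -p log(p) - (1-p) log(1-p)

H(0.43) = -0.43 × log_2(0.43) - 0.57 × log_2(0.57)
H(0.43) = 0.9858 bits

Note: Binary entropy is maximized at p=0.5 (H=1 bit) and minimized at p=0 or p=1 (H=0).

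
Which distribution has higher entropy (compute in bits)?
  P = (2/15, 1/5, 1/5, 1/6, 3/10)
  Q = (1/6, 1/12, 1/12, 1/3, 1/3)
P

Computing entropies in bits:
H(P) = 2.2683
H(Q) = 2.0850

Distribution P has higher entropy.

Intuition: The distribution closer to uniform (more spread out) has higher entropy.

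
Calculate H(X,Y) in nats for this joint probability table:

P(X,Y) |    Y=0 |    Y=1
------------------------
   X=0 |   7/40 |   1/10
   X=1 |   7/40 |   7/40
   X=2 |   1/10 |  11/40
1.7306 nats

Joint entropy is H(X,Y) = -Σ_{x,y} p(x,y) log p(x,y).

Summing over all non-zero entries:
H(X,Y) = -[7/40·log_e(7/40) + 1/10·log_e(1/10) + 7/40·log_e(7/40) + 7/40·log_e(7/40) + 1/10·log_e(1/10) + 11/40·log_e(11/40)]
H(X,Y) = 1.7306 nats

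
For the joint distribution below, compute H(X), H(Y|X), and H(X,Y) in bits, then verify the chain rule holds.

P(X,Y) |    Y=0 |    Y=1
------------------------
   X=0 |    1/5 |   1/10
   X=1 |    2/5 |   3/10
H(X,Y) = 1.8464, H(X) = 0.8813, H(Y|X) = 0.9651 (all in bits)

Chain rule: H(X,Y) = H(X) + H(Y|X)

Left side — joint entropy directly:
H(X,Y) = -Σ p(x,y) log p(x,y) = 1.8464 bits

Right side — compute H(Y|X) from the conditional distributions:
P(X) = (3/10, 7/10), so H(X) = 0.8813 bits
H(Y|X) = Σ_x P(X=x) · H(Y|X=x):
  P(Y|X=0) = (2/3, 1/3), H(Y|X=0) = 0.9183, weight P(X=0) = 3/10
  P(Y|X=1) = (4/7, 3/7), H(Y|X=1) = 0.9852, weight P(X=1) = 7/10
H(Y|X) = 0.9651 bits

H(X) + H(Y|X) = 0.8813 + 0.9651 = 1.8464 bits

Both sides equal 1.8464 bits. ✓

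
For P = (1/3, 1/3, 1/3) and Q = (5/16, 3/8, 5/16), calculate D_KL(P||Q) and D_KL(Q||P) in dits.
D_KL(P||Q) = 0.0016, D_KL(Q||P) = 0.0017

KL divergence is not symmetric: D_KL(P||Q) ≠ D_KL(Q||P) in general.

D_KL(P||Q) = 0.0016 dits
D_KL(Q||P) = 0.0017 dits

No, they are not equal!

This asymmetry is why KL divergence is not a true distance metric.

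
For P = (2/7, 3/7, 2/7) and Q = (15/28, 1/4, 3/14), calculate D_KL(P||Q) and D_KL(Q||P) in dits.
D_KL(P||Q) = 0.0580, D_KL(Q||P) = 0.0610

KL divergence is not symmetric: D_KL(P||Q) ≠ D_KL(Q||P) in general.

D_KL(P||Q) = 0.0580 dits
D_KL(Q||P) = 0.0610 dits

No, they are not equal!

This asymmetry is why KL divergence is not a true distance metric.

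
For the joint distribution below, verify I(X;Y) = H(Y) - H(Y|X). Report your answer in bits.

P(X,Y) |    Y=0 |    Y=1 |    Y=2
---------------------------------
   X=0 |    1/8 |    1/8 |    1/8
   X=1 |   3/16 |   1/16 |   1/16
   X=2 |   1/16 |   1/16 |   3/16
I(X;Y) = 0.1101 bits

Mutual information has multiple equivalent forms:
- I(X;Y) = H(X) - H(X|Y)
- I(X;Y) = H(Y) - H(Y|X)
- I(X;Y) = H(X) + H(Y) - H(X,Y)

Computing all quantities:
H(X) = 1.5794, H(Y) = 1.5613, H(X,Y) = 3.0306
H(X|Y) = 1.4694, H(Y|X) = 1.4512

Verification:
H(X) - H(X|Y) = 1.5794 - 1.4694 = 0.1101
H(Y) - H(Y|X) = 1.5613 - 1.4512 = 0.1101
H(X) + H(Y) - H(X,Y) = 1.5794 + 1.5613 - 3.0306 = 0.1101

All forms give I(X;Y) = 0.1101 bits. ✓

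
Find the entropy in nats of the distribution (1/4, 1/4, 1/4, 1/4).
1.3863 nats

Shannon entropy is H(X) = -Σ p(x) log p(x).

For P = (1/4, 1/4, 1/4, 1/4):
H = -1/4 × log_e(1/4) -1/4 × log_e(1/4) -1/4 × log_e(1/4) -1/4 × log_e(1/4)
H = 1.3863 nats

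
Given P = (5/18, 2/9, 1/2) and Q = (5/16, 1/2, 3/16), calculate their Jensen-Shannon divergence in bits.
0.0934 bits

Jensen-Shannon divergence is:
JSD(P||Q) = 0.5 × D_KL(P||M) + 0.5 × D_KL(Q||M)
where M = 0.5 × (P + Q) is the mixture distribution.

M = 0.5 × (5/18, 2/9, 1/2) + 0.5 × (5/16, 1/2, 3/16) = (0.295139, 13/36, 11/32)

D_KL(P||M) = 0.0903 bits
D_KL(Q||M) = 0.0965 bits

JSD(P||Q) = 0.5 × 0.0903 + 0.5 × 0.0965 = 0.0934 bits

Unlike KL divergence, JSD is symmetric and bounded: 0 ≤ JSD ≤ log(2).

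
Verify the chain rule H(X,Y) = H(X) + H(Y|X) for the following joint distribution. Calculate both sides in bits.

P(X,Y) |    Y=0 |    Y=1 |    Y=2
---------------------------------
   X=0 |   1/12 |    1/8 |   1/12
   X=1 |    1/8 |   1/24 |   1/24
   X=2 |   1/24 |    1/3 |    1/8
H(X,Y) = 2.8239, H(X) = 1.4899, H(Y|X) = 1.3340 (all in bits)

Chain rule: H(X,Y) = H(X) + H(Y|X)

Left side — joint entropy directly:
H(X,Y) = -Σ p(x,y) log p(x,y) = 2.8239 bits

Right side — compute H(Y|X) from the conditional distributions:
P(X) = (7/24, 5/24, 1/2), so H(X) = 1.4899 bits
H(Y|X) = Σ_x P(X=x) · H(Y|X=x):
  P(Y|X=0) = (2/7, 3/7, 2/7), H(Y|X=0) = 1.5567, weight P(X=0) = 7/24
  P(Y|X=1) = (3/5, 1/5, 1/5), H(Y|X=1) = 1.3710, weight P(X=1) = 5/24
  P(Y|X=2) = (1/12, 2/3, 1/4), H(Y|X=2) = 1.1887, weight P(X=2) = 1/2
H(Y|X) = 1.3340 bits

H(X) + H(Y|X) = 1.4899 + 1.3340 = 2.8239 bits

Both sides equal 2.8239 bits. ✓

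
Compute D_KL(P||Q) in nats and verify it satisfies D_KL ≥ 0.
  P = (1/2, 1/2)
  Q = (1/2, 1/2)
0.0000 nats

KL divergence satisfies the Gibbs inequality: D_KL(P||Q) ≥ 0 for all distributions P, Q.

D_KL(P||Q) = Σ p(x) log(p(x)/q(x))
Term by term:
  x=0: 1/2 × log_e[(1/2)/(1/2)] = 0.0000
  x=1: 1/2 × log_e[(1/2)/(1/2)] = 0.0000
D_KL(P||Q) = 0.0000 nats

D_KL(P||Q) = 0.0000 ≥ 0 ✓

This non-negativity is a fundamental property: relative entropy cannot be negative because it measures how different Q is from P.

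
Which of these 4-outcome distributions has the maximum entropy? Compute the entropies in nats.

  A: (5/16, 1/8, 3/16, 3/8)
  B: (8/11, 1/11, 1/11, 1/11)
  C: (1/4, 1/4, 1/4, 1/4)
C

For a discrete distribution over n outcomes, entropy is maximized by the uniform distribution.

Computing entropies:
H(A) = 1.3051 nats
H(B) = 0.8856 nats
H(C) = 1.3863 nats

The uniform distribution (where all probabilities equal 1/4) achieves the maximum entropy of log_e(4) = 1.3863 nats.

Distribution C has the highest entropy.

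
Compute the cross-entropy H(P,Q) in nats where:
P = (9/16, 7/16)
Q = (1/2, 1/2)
0.6931 nats

Cross-entropy: H(P,Q) = -Σ p(x) log q(x)

Alternatively: H(P,Q) = H(P) + D_KL(P||Q)
H(P) = 0.6853 nats
D_KL(P||Q) = 0.0078 nats

H(P,Q) = 0.6853 + 0.0078 = 0.6931 nats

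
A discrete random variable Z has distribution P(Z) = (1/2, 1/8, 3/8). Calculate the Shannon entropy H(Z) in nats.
0.9743 nats

Shannon entropy is H(X) = -Σ p(x) log p(x).

For P = (1/2, 1/8, 3/8):
H = -1/2 × log_e(1/2) -1/8 × log_e(1/8) -3/8 × log_e(3/8)
H = 0.9743 nats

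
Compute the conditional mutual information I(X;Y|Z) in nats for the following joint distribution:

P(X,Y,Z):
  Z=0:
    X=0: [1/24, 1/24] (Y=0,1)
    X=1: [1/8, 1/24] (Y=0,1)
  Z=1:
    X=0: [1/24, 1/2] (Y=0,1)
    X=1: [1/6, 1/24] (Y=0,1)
0.1996 nats

Conditional mutual information: I(X;Y|Z) = H(X|Z) + H(Y|Z) - H(X,Y|Z)

H(Z) = 0.5623
H(X,Z) = 1.1646 → H(X|Z) = 0.6023
H(Y,Z) = 1.1646 → H(Y|Z) = 0.6023
H(X,Y,Z) = 1.5672 → H(X,Y|Z) = 1.0049

I(X;Y|Z) = 0.6023 + 0.6023 - 1.0049 = 0.1996 nats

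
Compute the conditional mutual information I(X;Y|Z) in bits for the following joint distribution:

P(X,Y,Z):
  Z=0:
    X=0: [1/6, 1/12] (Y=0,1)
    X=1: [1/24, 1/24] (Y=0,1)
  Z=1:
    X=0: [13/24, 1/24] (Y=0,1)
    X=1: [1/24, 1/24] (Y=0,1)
0.0677 bits

Conditional mutual information: I(X;Y|Z) = H(X|Z) + H(Y|Z) - H(X,Y|Z)

H(Z) = 0.9183
H(X,Z) = 1.5511 → H(X|Z) = 0.6328
H(Y,Z) = 1.5988 → H(Y|Z) = 0.6805
H(X,Y,Z) = 2.1639 → H(X,Y|Z) = 1.2456

I(X;Y|Z) = 0.6328 + 0.6805 - 1.2456 = 0.0677 bits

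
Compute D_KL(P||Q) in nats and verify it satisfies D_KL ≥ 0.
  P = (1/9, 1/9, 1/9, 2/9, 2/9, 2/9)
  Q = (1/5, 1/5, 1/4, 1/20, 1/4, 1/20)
0.4161 nats

KL divergence satisfies the Gibbs inequality: D_KL(P||Q) ≥ 0 for all distributions P, Q.

D_KL(P||Q) = Σ p(x) log(p(x)/q(x))
Term by term:
  x=0: 1/9 × log_e[(1/9)/(1/5)] = -0.0653
  x=1: 1/9 × log_e[(1/9)/(1/5)] = -0.0653
  x=2: 1/9 × log_e[(1/9)/(1/4)] = -0.0901
  x=3: 2/9 × log_e[(2/9)/(1/20)] = 0.3315
  x=4: 2/9 × log_e[(2/9)/(1/4)] = -0.0262
  x=5: 2/9 × log_e[(2/9)/(1/20)] = 0.3315
D_KL(P||Q) = 0.4161 nats

D_KL(P||Q) = 0.4161 ≥ 0 ✓

This non-negativity is a fundamental property: relative entropy cannot be negative because it measures how different Q is from P.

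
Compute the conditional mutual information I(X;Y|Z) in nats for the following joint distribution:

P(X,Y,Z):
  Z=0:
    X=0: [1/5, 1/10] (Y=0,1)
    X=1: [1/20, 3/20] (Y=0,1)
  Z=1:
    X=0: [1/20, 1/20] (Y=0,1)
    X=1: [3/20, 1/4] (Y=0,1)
0.0457 nats

Conditional mutual information: I(X;Y|Z) = H(X|Z) + H(Y|Z) - H(X,Y|Z)

H(Z) = 0.6931
H(X,Z) = 1.2799 → H(X|Z) = 0.5867
H(Y,Z) = 1.3762 → H(Y|Z) = 0.6831
H(X,Y,Z) = 1.9172 → H(X,Y|Z) = 1.2241

I(X;Y|Z) = 0.5867 + 0.6831 - 1.2241 = 0.0457 nats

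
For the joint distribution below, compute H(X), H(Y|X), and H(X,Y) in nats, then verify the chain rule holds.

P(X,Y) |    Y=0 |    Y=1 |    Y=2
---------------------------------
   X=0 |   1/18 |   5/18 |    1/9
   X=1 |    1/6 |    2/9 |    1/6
H(X,Y) = 1.6920, H(X) = 0.6870, H(Y|X) = 1.0051 (all in nats)

Chain rule: H(X,Y) = H(X) + H(Y|X)

Left side — joint entropy directly:
H(X,Y) = -Σ p(x,y) log p(x,y) = 1.6920 nats

Right side — compute H(Y|X) from the conditional distributions:
P(X) = (4/9, 5/9), so H(X) = 0.6870 nats
H(Y|X) = Σ_x P(X=x) · H(Y|X=x):
  P(Y|X=0) = (1/8, 5/8, 1/4), H(Y|X=0) = 0.9003, weight P(X=0) = 4/9
  P(Y|X=1) = (3/10, 2/5, 3/10), H(Y|X=1) = 1.0889, weight P(X=1) = 5/9
H(Y|X) = 1.0051 nats

H(X) + H(Y|X) = 0.6870 + 1.0051 = 1.6920 nats

Both sides equal 1.6920 nats. ✓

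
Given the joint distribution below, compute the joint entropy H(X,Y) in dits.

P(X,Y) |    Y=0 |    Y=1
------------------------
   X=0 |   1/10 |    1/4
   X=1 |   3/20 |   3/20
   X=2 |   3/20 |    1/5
0.7611 dits

Joint entropy is H(X,Y) = -Σ_{x,y} p(x,y) log p(x,y).

Summing over all non-zero entries:
H(X,Y) = -[1/10·log_10(1/10) + 1/4·log_10(1/4) + 3/20·log_10(3/20) + 3/20·log_10(3/20) + 3/20·log_10(3/20) + 1/5·log_10(1/5)]
H(X,Y) = 0.7611 dits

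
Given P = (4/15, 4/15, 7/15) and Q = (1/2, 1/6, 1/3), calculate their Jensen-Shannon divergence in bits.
0.0425 bits

Jensen-Shannon divergence is:
JSD(P||Q) = 0.5 × D_KL(P||M) + 0.5 × D_KL(Q||M)
where M = 0.5 × (P + Q) is the mixture distribution.

M = 0.5 × (4/15, 4/15, 7/15) + 0.5 × (1/2, 1/6, 1/3) = (0.383333, 0.216667, 2/5)

D_KL(P||M) = 0.0440 bits
D_KL(Q||M) = 0.0409 bits

JSD(P||Q) = 0.5 × 0.0440 + 0.5 × 0.0409 = 0.0425 bits

Unlike KL divergence, JSD is symmetric and bounded: 0 ≤ JSD ≤ log(2).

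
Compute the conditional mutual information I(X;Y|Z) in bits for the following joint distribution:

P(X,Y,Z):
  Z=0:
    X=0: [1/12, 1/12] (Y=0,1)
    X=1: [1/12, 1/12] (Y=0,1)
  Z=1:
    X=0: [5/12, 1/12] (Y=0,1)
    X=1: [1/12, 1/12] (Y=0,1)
0.0492 bits

Conditional mutual information: I(X;Y|Z) = H(X|Z) + H(Y|Z) - H(X,Y|Z)

H(Z) = 0.9183
H(X,Z) = 1.7925 → H(X|Z) = 0.8742
H(Y,Z) = 1.7925 → H(Y|Z) = 0.8742
H(X,Y,Z) = 2.6175 → H(X,Y|Z) = 1.6992

I(X;Y|Z) = 0.8742 + 0.8742 - 1.6992 = 0.0492 bits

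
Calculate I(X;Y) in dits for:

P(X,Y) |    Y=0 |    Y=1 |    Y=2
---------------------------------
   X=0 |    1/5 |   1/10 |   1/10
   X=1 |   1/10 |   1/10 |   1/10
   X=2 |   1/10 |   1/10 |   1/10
0.0060 dits

Mutual information: I(X;Y) = H(X) + H(Y) - H(X,Y)

Marginals:
P(X) = (2/5, 3/10, 3/10), H(X) = 0.4729 dits
P(Y) = (2/5, 3/10, 3/10), H(Y) = 0.4729 dits

Joint entropy: H(X,Y) = 0.9398 dits

I(X;Y) = 0.4729 + 0.4729 - 0.9398 = 0.0060 dits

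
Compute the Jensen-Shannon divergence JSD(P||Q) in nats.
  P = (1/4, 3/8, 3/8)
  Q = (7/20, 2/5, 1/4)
0.0107 nats

Jensen-Shannon divergence is:
JSD(P||Q) = 0.5 × D_KL(P||M) + 0.5 × D_KL(Q||M)
where M = 0.5 × (P + Q) is the mixture distribution.

M = 0.5 × (1/4, 3/8, 3/8) + 0.5 × (7/20, 2/5, 1/4) = (3/10, 0.3875, 5/16)

D_KL(P||M) = 0.0105 nats
D_KL(Q||M) = 0.0109 nats

JSD(P||Q) = 0.5 × 0.0105 + 0.5 × 0.0109 = 0.0107 nats

Unlike KL divergence, JSD is symmetric and bounded: 0 ≤ JSD ≤ log(2).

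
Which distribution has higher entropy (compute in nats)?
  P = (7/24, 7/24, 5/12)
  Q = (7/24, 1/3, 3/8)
Q

Computing entropies in nats:
H(P) = 1.0835
H(Q) = 1.0934

Distribution Q has higher entropy.

Intuition: The distribution closer to uniform (more spread out) has higher entropy.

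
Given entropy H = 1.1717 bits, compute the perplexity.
2.2528

Perplexity is 2^H (or exp(H) for natural log).

H = 1.1717 bits
Perplexity = 2^1.1717 = 2.2528

Interpretation: The model's uncertainty is equivalent to choosing uniformly among 2.3 options.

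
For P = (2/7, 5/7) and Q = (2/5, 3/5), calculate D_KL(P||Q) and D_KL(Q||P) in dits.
D_KL(P||Q) = 0.0123, D_KL(Q||P) = 0.0130

KL divergence is not symmetric: D_KL(P||Q) ≠ D_KL(Q||P) in general.

D_KL(P||Q) = 0.0123 dits
D_KL(Q||P) = 0.0130 dits

No, they are not equal!

This asymmetry is why KL divergence is not a true distance metric.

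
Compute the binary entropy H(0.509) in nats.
0.6930 nats

The binary entropy function is:
H(p) = -p log(p) - (1-p) log(1-p)

H(0.509) = -0.509 × log_e(0.509) - 0.491 × log_e(0.491)
H(0.509) = 0.6930 nats

Note: Binary entropy is maximized at p=0.5 (H=1 bit) and minimized at p=0 or p=1 (H=0).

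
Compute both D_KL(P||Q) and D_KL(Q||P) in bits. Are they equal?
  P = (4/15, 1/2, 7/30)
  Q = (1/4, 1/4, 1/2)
D_KL(P||Q) = 0.2683, D_KL(Q||P) = 0.2765

KL divergence is not symmetric: D_KL(P||Q) ≠ D_KL(Q||P) in general.

D_KL(P||Q) = 0.2683 bits
D_KL(Q||P) = 0.2765 bits

No, they are not equal!

This asymmetry is why KL divergence is not a true distance metric.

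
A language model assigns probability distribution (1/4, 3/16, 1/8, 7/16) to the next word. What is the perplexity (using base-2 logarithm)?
3.6040

Perplexity is 2^H (or exp(H) for natural log).

First, H = -Σ p log p = 1.8496 bits
Perplexity = 2^1.8496 = 3.6040

Interpretation: The model's uncertainty is equivalent to choosing uniformly among 3.6 options.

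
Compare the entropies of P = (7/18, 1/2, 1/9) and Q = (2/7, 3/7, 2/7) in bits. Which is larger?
Q

Computing entropies in bits:
H(P) = 1.3821
H(Q) = 1.5567

Distribution Q has higher entropy.

Intuition: The distribution closer to uniform (more spread out) has higher entropy.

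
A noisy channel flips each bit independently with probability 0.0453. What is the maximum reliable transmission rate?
0.7339 bits

For a binary symmetric channel (BSC) with error probability p:
Capacity C = 1 - H(p) bits per symbol

where H(p) = -p log₂(p) - (1-p) log₂(1-p) is the binary entropy function.

H(0.0453) = 0.2661 bits
C = 1 - 0.2661 = 0.7339 bits per symbol

This means we can reliably transmit up to 0.7339 bits of information per channel use.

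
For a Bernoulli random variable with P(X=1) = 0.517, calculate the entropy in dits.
0.3008 dits

The binary entropy function is:
H(p) = -p log(p) - (1-p) log(1-p)

H(0.517) = -0.517 × log_10(0.517) - 0.483 × log_10(0.483)
H(0.517) = 0.3008 dits

Note: Binary entropy is maximized at p=0.5 (H=1 bit) and minimized at p=0 or p=1 (H=0).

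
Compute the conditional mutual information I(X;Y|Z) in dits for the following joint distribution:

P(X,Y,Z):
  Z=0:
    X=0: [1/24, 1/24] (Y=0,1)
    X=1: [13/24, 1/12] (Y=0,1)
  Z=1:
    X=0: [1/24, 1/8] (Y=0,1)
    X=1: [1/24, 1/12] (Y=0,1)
0.0122 dits

Conditional mutual information: I(X;Y|Z) = H(X|Z) + H(Y|Z) - H(X,Y|Z)

H(Z) = 0.2622
H(X,Z) = 0.4601 → H(X|Z) = 0.1979
H(Y,Z) = 0.4813 → H(Y|Z) = 0.2191
H(X,Y,Z) = 0.6670 → H(X,Y|Z) = 0.4049

I(X;Y|Z) = 0.1979 + 0.2191 - 0.4049 = 0.0122 dits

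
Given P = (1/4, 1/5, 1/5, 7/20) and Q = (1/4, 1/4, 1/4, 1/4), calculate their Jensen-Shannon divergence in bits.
0.0101 bits

Jensen-Shannon divergence is:
JSD(P||Q) = 0.5 × D_KL(P||M) + 0.5 × D_KL(Q||M)
where M = 0.5 × (P + Q) is the mixture distribution.

M = 0.5 × (1/4, 1/5, 1/5, 7/20) + 0.5 × (1/4, 1/4, 1/4, 1/4) = (1/4, 9/40, 9/40, 3/10)

D_KL(P||M) = 0.0099 bits
D_KL(Q||M) = 0.0102 bits

JSD(P||Q) = 0.5 × 0.0099 + 0.5 × 0.0102 = 0.0101 bits

Unlike KL divergence, JSD is symmetric and bounded: 0 ≤ JSD ≤ log(2).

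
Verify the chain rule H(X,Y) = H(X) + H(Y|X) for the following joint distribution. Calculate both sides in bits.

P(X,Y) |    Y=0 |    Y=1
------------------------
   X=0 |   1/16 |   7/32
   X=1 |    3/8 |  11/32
H(X,Y) = 1.7899, H(X) = 0.8571, H(Y|X) = 0.9327 (all in bits)

Chain rule: H(X,Y) = H(X) + H(Y|X)

Left side — joint entropy directly:
H(X,Y) = -Σ p(x,y) log p(x,y) = 1.7899 bits

Right side — compute H(Y|X) from the conditional distributions:
P(X) = (9/32, 23/32), so H(X) = 0.8571 bits
H(Y|X) = Σ_x P(X=x) · H(Y|X=x):
  P(Y|X=0) = (2/9, 7/9), H(Y|X=0) = 0.7642, weight P(X=0) = 9/32
  P(Y|X=1) = (12/23, 11/23), H(Y|X=1) = 0.9986, weight P(X=1) = 23/32
H(Y|X) = 0.9327 bits

H(X) + H(Y|X) = 0.8571 + 0.9327 = 1.7899 bits

Both sides equal 1.7899 bits. ✓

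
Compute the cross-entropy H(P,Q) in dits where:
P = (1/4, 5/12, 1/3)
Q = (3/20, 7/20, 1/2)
0.4963 dits

Cross-entropy: H(P,Q) = -Σ p(x) log q(x)

Alternatively: H(P,Q) = H(P) + D_KL(P||Q)
H(P) = 0.4680 dits
D_KL(P||Q) = 0.0283 dits

H(P,Q) = 0.4680 + 0.0283 = 0.4963 dits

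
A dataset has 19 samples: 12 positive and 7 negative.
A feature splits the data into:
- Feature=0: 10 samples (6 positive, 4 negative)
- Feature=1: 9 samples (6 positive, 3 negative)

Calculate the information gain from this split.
0.0034 bits

Information Gain = H(Y) - H(Y|Feature)

Before split:
P(positive) = 12/19 = 0.6316
H(Y) = 0.9495 bits

After split:
Feature=0: H = 0.9710 bits (weight = 10/19)
Feature=1: H = 0.9183 bits (weight = 9/19)
H(Y|Feature) = (10/19)×0.9710 + (9/19)×0.9183 = 0.9460 bits

Information Gain = 0.9495 - 0.9460 = 0.0034 bits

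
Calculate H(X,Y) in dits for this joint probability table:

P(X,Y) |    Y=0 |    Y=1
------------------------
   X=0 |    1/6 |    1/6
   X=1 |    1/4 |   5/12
0.5683 dits

Joint entropy is H(X,Y) = -Σ_{x,y} p(x,y) log p(x,y).

Summing over all non-zero entries:
H(X,Y) = -[1/6·log_10(1/6) + 1/6·log_10(1/6) + 1/4·log_10(1/4) + 5/12·log_10(5/12)]
H(X,Y) = 0.5683 dits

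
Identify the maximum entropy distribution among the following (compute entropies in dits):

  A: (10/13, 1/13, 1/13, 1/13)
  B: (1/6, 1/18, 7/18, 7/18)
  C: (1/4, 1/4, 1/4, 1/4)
C

For a discrete distribution over n outcomes, entropy is maximized by the uniform distribution.

Computing entropies:
H(A) = 0.3447 dits
H(B) = 0.5185 dits
H(C) = 0.6021 dits

The uniform distribution (where all probabilities equal 1/4) achieves the maximum entropy of log_10(4) = 0.6021 dits.

Distribution C has the highest entropy.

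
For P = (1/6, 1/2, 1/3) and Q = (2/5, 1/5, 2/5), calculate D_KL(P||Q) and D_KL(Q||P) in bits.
D_KL(P||Q) = 0.3628, D_KL(Q||P) = 0.3460

KL divergence is not symmetric: D_KL(P||Q) ≠ D_KL(Q||P) in general.

D_KL(P||Q) = 0.3628 bits
D_KL(Q||P) = 0.3460 bits

No, they are not equal!

This asymmetry is why KL divergence is not a true distance metric.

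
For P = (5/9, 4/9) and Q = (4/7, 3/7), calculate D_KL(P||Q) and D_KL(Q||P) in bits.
D_KL(P||Q) = 0.0007, D_KL(Q||P) = 0.0007

KL divergence is not symmetric: D_KL(P||Q) ≠ D_KL(Q||P) in general.

D_KL(P||Q) = 0.0007 bits
D_KL(Q||P) = 0.0007 bits

In this case they happen to be equal (to 4 decimal places).

This asymmetry is why KL divergence is not a true distance metric.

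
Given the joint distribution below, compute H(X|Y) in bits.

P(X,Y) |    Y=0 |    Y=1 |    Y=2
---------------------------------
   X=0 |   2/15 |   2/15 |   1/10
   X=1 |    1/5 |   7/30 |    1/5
0.9459 bits

Using the chain rule: H(X|Y) = H(X,Y) - H(Y)

First, compute H(X,Y) = 2.5260 bits

Marginal P(Y) = (1/3, 11/30, 3/10)
H(Y) = 1.5801 bits

H(X|Y) = H(X,Y) - H(Y) = 2.5260 - 1.5801 = 0.9459 bits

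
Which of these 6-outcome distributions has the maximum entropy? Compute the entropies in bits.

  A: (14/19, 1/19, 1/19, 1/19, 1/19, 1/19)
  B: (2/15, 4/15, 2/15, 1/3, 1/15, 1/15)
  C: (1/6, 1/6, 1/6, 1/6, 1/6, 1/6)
C

For a discrete distribution over n outcomes, entropy is maximized by the uniform distribution.

Computing entropies:
H(A) = 1.4425 bits
H(B) = 2.3329 bits
H(C) = 2.5850 bits

The uniform distribution (where all probabilities equal 1/6) achieves the maximum entropy of log_2(6) = 2.5850 bits.

Distribution C has the highest entropy.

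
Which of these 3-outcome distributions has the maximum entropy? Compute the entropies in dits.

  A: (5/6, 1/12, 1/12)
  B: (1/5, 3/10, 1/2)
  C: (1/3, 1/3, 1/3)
C

For a discrete distribution over n outcomes, entropy is maximized by the uniform distribution.

Computing entropies:
H(A) = 0.2458 dits
H(B) = 0.4472 dits
H(C) = 0.4771 dits

The uniform distribution (where all probabilities equal 1/3) achieves the maximum entropy of log_10(3) = 0.4771 dits.

Distribution C has the highest entropy.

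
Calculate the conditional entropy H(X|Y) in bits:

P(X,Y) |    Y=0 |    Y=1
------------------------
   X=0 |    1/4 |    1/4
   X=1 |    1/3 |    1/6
0.9793 bits

Using the chain rule: H(X|Y) = H(X,Y) - H(Y)

First, compute H(X,Y) = 1.9591 bits

Marginal P(Y) = (7/12, 5/12)
H(Y) = 0.9799 bits

H(X|Y) = H(X,Y) - H(Y) = 1.9591 - 0.9799 = 0.9793 bits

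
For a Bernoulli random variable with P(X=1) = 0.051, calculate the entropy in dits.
0.0875 dits

The binary entropy function is:
H(p) = -p log(p) - (1-p) log(1-p)

H(0.051) = -0.051 × log_10(0.051) - 0.949 × log_10(0.949)
H(0.051) = 0.0875 dits

Note: Binary entropy is maximized at p=0.5 (H=1 bit) and minimized at p=0 or p=1 (H=0).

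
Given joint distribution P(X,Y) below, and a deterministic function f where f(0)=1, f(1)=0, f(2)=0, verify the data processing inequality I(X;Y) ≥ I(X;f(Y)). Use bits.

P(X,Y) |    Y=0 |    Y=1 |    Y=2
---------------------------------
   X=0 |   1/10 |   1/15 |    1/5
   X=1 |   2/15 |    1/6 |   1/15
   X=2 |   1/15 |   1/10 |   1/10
I(X;Y) = 0.0894, I(X;f(Y)) = 0.0082, inequality holds: 0.0894 ≥ 0.0082

Data Processing Inequality: For any Markov chain X → Y → Z, we have I(X;Y) ≥ I(X;Z).

Here Z = f(Y) is a deterministic function of Y, forming X → Y → Z.

Original I(X;Y) = 0.0894 bits

After applying f:
P(X,Z) where Z=f(Y):
- P(X,Z=0) = P(X,Y=1) + P(X,Y=2)
- P(X,Z=1) = P(X,Y=0)

I(X;Z) = I(X;f(Y)) = 0.0082 bits

Verification: 0.0894 ≥ 0.0082 ✓

Information cannot be created by processing; the function f can only lose information about X.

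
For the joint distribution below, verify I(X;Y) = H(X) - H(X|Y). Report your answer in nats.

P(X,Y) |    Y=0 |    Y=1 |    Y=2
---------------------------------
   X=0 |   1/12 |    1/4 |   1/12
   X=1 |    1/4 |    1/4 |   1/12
I(X;Y) = 0.0297 nats

Mutual information has multiple equivalent forms:
- I(X;Y) = H(X) - H(X|Y)
- I(X;Y) = H(Y) - H(Y|X)
- I(X;Y) = H(X) + H(Y) - H(X,Y)

Computing all quantities:
H(X) = 0.6792, H(Y) = 1.0114, H(X,Y) = 1.6609
H(X|Y) = 0.6495, H(Y|X) = 0.9818

Verification:
H(X) - H(X|Y) = 0.6792 - 0.6495 = 0.0297
H(Y) - H(Y|X) = 1.0114 - 0.9818 = 0.0297
H(X) + H(Y) - H(X,Y) = 0.6792 + 1.0114 - 1.6609 = 0.0297

All forms give I(X;Y) = 0.0297 nats. ✓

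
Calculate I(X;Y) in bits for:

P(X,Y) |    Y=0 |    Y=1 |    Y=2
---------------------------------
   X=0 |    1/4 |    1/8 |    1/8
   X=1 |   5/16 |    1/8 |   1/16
0.0203 bits

Mutual information: I(X;Y) = H(X) + H(Y) - H(X,Y)

Marginals:
P(X) = (1/2, 1/2), H(X) = 1.0000 bits
P(Y) = (9/16, 1/4, 3/16), H(Y) = 1.4197 bits

Joint entropy: H(X,Y) = 2.3994 bits

I(X;Y) = 1.0000 + 1.4197 - 2.3994 = 0.0203 bits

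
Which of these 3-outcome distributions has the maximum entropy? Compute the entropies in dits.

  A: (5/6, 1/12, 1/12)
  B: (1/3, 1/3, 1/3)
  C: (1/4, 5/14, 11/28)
B

For a discrete distribution over n outcomes, entropy is maximized by the uniform distribution.

Computing entropies:
H(A) = 0.2458 dits
H(B) = 0.4771 dits
H(C) = 0.4696 dits

The uniform distribution (where all probabilities equal 1/3) achieves the maximum entropy of log_10(3) = 0.4771 dits.

Distribution B has the highest entropy.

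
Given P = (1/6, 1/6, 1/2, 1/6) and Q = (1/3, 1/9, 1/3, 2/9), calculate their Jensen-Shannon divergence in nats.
0.0273 nats

Jensen-Shannon divergence is:
JSD(P||Q) = 0.5 × D_KL(P||M) + 0.5 × D_KL(Q||M)
where M = 0.5 × (P + Q) is the mixture distribution.

M = 0.5 × (1/6, 1/6, 1/2, 1/6) + 0.5 × (1/3, 1/9, 1/3, 2/9) = (1/4, 5/36, 5/12, 7/36)

D_KL(P||M) = 0.0283 nats
D_KL(Q||M) = 0.0264 nats

JSD(P||Q) = 0.5 × 0.0283 + 0.5 × 0.0264 = 0.0273 nats

Unlike KL divergence, JSD is symmetric and bounded: 0 ≤ JSD ≤ log(2).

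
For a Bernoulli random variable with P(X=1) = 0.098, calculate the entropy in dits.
0.1393 dits

The binary entropy function is:
H(p) = -p log(p) - (1-p) log(1-p)

H(0.098) = -0.098 × log_10(0.098) - 0.902 × log_10(0.902)
H(0.098) = 0.1393 dits

Note: Binary entropy is maximized at p=0.5 (H=1 bit) and minimized at p=0 or p=1 (H=0).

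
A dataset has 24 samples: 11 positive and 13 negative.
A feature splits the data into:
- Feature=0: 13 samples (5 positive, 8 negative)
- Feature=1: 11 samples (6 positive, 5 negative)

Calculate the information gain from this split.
0.0187 bits

Information Gain = H(Y) - H(Y|Feature)

Before split:
P(positive) = 11/24 = 0.4583
H(Y) = 0.9950 bits

After split:
Feature=0: H = 0.9612 bits (weight = 13/24)
Feature=1: H = 0.9940 bits (weight = 11/24)
H(Y|Feature) = (13/24)×0.9612 + (11/24)×0.9940 = 0.9763 bits

Information Gain = 0.9950 - 0.9763 = 0.0187 bits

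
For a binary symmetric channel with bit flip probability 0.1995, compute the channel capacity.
0.2791 bits

For a binary symmetric channel (BSC) with error probability p:
Capacity C = 1 - H(p) bits per symbol

where H(p) = -p log₂(p) - (1-p) log₂(1-p) is the binary entropy function.

H(0.1995) = 0.7209 bits
C = 1 - 0.7209 = 0.2791 bits per symbol

This means we can reliably transmit up to 0.2791 bits of information per channel use.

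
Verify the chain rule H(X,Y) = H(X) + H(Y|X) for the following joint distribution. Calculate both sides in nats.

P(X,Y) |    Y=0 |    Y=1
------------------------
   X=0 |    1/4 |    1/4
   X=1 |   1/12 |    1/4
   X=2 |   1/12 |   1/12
H(X,Y) = 1.6609, H(X) = 1.0114, H(Y|X) = 0.6495 (all in nats)

Chain rule: H(X,Y) = H(X) + H(Y|X)

Left side — joint entropy directly:
H(X,Y) = -Σ p(x,y) log p(x,y) = 1.6609 nats

Right side — compute H(Y|X) from the conditional distributions:
P(X) = (1/2, 1/3, 1/6), so H(X) = 1.0114 nats
H(Y|X) = Σ_x P(X=x) · H(Y|X=x):
  P(Y|X=0) = (1/2, 1/2), H(Y|X=0) = 0.6931, weight P(X=0) = 1/2
  P(Y|X=1) = (1/4, 3/4), H(Y|X=1) = 0.5623, weight P(X=1) = 1/3
  P(Y|X=2) = (1/2, 1/2), H(Y|X=2) = 0.6931, weight P(X=2) = 1/6
H(Y|X) = 0.6495 nats

H(X) + H(Y|X) = 1.0114 + 0.6495 = 1.6609 nats

Both sides equal 1.6609 nats. ✓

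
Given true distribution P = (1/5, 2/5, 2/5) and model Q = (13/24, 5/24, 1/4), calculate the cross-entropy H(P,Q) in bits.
1.8821 bits

Cross-entropy: H(P,Q) = -Σ p(x) log q(x)

Alternatively: H(P,Q) = H(P) + D_KL(P||Q)
H(P) = 1.5219 bits
D_KL(P||Q) = 0.3602 bits

H(P,Q) = 1.5219 + 0.3602 = 1.8821 bits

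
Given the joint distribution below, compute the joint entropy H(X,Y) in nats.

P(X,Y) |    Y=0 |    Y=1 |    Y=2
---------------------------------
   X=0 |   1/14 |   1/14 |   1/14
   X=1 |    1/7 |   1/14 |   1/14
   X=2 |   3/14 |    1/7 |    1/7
2.1066 nats

Joint entropy is H(X,Y) = -Σ_{x,y} p(x,y) log p(x,y).

Summing over all non-zero entries:
H(X,Y) = -[1/14·log_e(1/14) + 1/14·log_e(1/14) + 1/14·log_e(1/14) + 1/7·log_e(1/7) + 1/14·log_e(1/14) + 1/14·log_e(1/14) + 3/14·log_e(3/14) + 1/7·log_e(1/7) + 1/7·log_e(1/7)]
H(X,Y) = 2.1066 nats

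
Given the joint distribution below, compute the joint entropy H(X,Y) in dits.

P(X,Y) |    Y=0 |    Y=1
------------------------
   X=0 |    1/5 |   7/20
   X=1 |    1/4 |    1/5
0.5897 dits

Joint entropy is H(X,Y) = -Σ_{x,y} p(x,y) log p(x,y).

Summing over all non-zero entries:
H(X,Y) = -[1/5·log_10(1/5) + 7/20·log_10(7/20) + 1/4·log_10(1/4) + 1/5·log_10(1/5)]
H(X,Y) = 0.5897 dits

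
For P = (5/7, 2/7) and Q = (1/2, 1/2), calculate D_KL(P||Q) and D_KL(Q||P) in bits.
D_KL(P||Q) = 0.1369, D_KL(Q||P) = 0.1464

KL divergence is not symmetric: D_KL(P||Q) ≠ D_KL(Q||P) in general.

D_KL(P||Q) = 0.1369 bits
D_KL(Q||P) = 0.1464 bits

No, they are not equal!

This asymmetry is why KL divergence is not a true distance metric.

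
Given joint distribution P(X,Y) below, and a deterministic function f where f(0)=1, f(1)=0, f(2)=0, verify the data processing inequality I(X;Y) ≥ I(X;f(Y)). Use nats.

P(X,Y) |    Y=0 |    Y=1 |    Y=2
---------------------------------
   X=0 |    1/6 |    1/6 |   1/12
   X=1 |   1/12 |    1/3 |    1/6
I(X;Y) = 0.0427, I(X;f(Y)) = 0.0427, inequality holds: 0.0427 ≥ 0.0427

Data Processing Inequality: For any Markov chain X → Y → Z, we have I(X;Y) ≥ I(X;Z).

Here Z = f(Y) is a deterministic function of Y, forming X → Y → Z.

Original I(X;Y) = 0.0427 nats

After applying f:
P(X,Z) where Z=f(Y):
- P(X,Z=0) = P(X,Y=1) + P(X,Y=2)
- P(X,Z=1) = P(X,Y=0)

I(X;Z) = I(X;f(Y)) = 0.0427 nats

Verification: 0.0427 ≥ 0.0427 ✓

Information cannot be created by processing; the function f can only lose information about X.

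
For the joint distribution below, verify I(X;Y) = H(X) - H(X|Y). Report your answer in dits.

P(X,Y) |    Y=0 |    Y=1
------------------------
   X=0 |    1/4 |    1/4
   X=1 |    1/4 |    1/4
I(X;Y) = 0.0000 dits

Mutual information has multiple equivalent forms:
- I(X;Y) = H(X) - H(X|Y)
- I(X;Y) = H(Y) - H(Y|X)
- I(X;Y) = H(X) + H(Y) - H(X,Y)

Computing all quantities:
H(X) = 0.3010, H(Y) = 0.3010, H(X,Y) = 0.6021
H(X|Y) = 0.3010, H(Y|X) = 0.3010

Verification:
H(X) - H(X|Y) = 0.3010 - 0.3010 = 0.0000
H(Y) - H(Y|X) = 0.3010 - 0.3010 = 0.0000
H(X) + H(Y) - H(X,Y) = 0.3010 + 0.3010 - 0.6021 = 0.0000

All forms give I(X;Y) = 0.0000 dits. ✓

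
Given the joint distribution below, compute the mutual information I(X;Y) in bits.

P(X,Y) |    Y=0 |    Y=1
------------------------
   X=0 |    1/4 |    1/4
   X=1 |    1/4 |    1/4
0.0000 bits

Mutual information: I(X;Y) = H(X) + H(Y) - H(X,Y)

Marginals:
P(X) = (1/2, 1/2), H(X) = 1.0000 bits
P(Y) = (1/2, 1/2), H(Y) = 1.0000 bits

Joint entropy: H(X,Y) = 2.0000 bits

I(X;Y) = 1.0000 + 1.0000 - 2.0000 = 0.0000 bits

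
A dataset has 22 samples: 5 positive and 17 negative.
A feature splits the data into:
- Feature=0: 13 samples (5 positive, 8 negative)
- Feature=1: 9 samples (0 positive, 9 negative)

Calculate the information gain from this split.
0.2052 bits

Information Gain = H(Y) - H(Y|Feature)

Before split:
P(positive) = 5/22 = 0.2273
H(Y) = 0.7732 bits

After split:
Feature=0: H = 0.9612 bits (weight = 13/22)
Feature=1: H = 0.0000 bits (weight = 9/22)
H(Y|Feature) = (13/22)×0.9612 + (9/22)×0.0000 = 0.5680 bits

Information Gain = 0.7732 - 0.5680 = 0.2052 bits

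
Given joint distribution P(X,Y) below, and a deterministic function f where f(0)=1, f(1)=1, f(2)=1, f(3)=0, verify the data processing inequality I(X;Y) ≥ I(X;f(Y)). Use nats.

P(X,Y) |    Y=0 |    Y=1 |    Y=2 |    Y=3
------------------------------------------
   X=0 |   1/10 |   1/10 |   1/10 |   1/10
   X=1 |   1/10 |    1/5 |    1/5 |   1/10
I(X;Y) = 0.0138, I(X;f(Y)) = 0.0051, inequality holds: 0.0138 ≥ 0.0051

Data Processing Inequality: For any Markov chain X → Y → Z, we have I(X;Y) ≥ I(X;Z).

Here Z = f(Y) is a deterministic function of Y, forming X → Y → Z.

Original I(X;Y) = 0.0138 nats

After applying f:
P(X,Z) where Z=f(Y):
- P(X,Z=0) = P(X,Y=3)
- P(X,Z=1) = P(X,Y=0) + P(X,Y=1) + P(X,Y=2)

I(X;Z) = I(X;f(Y)) = 0.0051 nats

Verification: 0.0138 ≥ 0.0051 ✓

Information cannot be created by processing; the function f can only lose information about X.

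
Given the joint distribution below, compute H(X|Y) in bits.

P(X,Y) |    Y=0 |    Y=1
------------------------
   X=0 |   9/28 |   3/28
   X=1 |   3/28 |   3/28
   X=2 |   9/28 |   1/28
1.4488 bits

Using the chain rule: H(X|Y) = H(X,Y) - H(Y)

First, compute H(X,Y) = 2.2601 bits

Marginal P(Y) = (3/4, 1/4)
H(Y) = 0.8113 bits

H(X|Y) = H(X,Y) - H(Y) = 2.2601 - 0.8113 = 1.4488 bits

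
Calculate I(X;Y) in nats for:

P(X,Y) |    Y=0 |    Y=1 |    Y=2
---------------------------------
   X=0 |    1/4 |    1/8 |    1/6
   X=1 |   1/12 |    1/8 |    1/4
0.0485 nats

Mutual information: I(X;Y) = H(X) + H(Y) - H(X,Y)

Marginals:
P(X) = (13/24, 11/24), H(X) = 0.6897 nats
P(Y) = (1/3, 1/4, 5/12), H(Y) = 1.0776 nats

Joint entropy: H(X,Y) = 1.7187 nats

I(X;Y) = 0.6897 + 1.0776 - 1.7187 = 0.0485 nats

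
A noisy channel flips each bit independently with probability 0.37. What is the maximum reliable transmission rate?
0.0493 bits

For a binary symmetric channel (BSC) with error probability p:
Capacity C = 1 - H(p) bits per symbol

where H(p) = -p log₂(p) - (1-p) log₂(1-p) is the binary entropy function.

H(0.37) = 0.9507 bits
C = 1 - 0.9507 = 0.0493 bits per symbol

This means we can reliably transmit up to 0.0493 bits of information per channel use.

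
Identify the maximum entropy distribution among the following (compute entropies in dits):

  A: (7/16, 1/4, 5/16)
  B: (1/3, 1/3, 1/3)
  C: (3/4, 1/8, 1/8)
B

For a discrete distribution over n outcomes, entropy is maximized by the uniform distribution.

Computing entropies:
H(A) = 0.4654 dits
H(B) = 0.4771 dits
H(C) = 0.3195 dits

The uniform distribution (where all probabilities equal 1/3) achieves the maximum entropy of log_10(3) = 0.4771 dits.

Distribution B has the highest entropy.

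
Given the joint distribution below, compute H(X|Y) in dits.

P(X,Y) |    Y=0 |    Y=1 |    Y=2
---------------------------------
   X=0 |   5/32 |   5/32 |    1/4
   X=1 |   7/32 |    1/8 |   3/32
0.2820 dits

Using the chain rule: H(X|Y) = H(X,Y) - H(Y)

First, compute H(X,Y) = 0.7561 dits

Marginal P(Y) = (3/8, 9/32, 11/32)
H(Y) = 0.4741 dits

H(X|Y) = H(X,Y) - H(Y) = 0.7561 - 0.4741 = 0.2820 dits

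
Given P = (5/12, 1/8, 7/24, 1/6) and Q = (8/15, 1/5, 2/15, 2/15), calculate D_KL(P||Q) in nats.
0.1039 nats

KL divergence: D_KL(P||Q) = Σ p(x) log(p(x)/q(x))

Computing term by term:
  x=0: 5/12 × log_e[(5/12)/(8/15)] = 5/12 × -0.2469 = -0.1029
  x=1: 1/8 × log_e[(1/8)/(1/5)] = 1/8 × -0.4700 = -0.0588
  x=2: 7/24 × log_e[(7/24)/(2/15)] = 7/24 × 0.7828 = 0.2283
  x=3: 1/6 × log_e[(1/6)/(2/15)] = 1/6 × 0.2231 = 0.0372

D_KL(P||Q) = 0.1039 nats

Note: KL divergence is always non-negative and equals 0 iff P = Q.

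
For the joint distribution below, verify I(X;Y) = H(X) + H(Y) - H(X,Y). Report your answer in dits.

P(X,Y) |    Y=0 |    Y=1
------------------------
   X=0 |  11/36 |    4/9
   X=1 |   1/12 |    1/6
I(X;Y) = 0.0010 dits

Mutual information has multiple equivalent forms:
- I(X;Y) = H(X) - H(X|Y)
- I(X;Y) = H(Y) - H(Y|X)
- I(X;Y) = H(X) + H(Y) - H(X,Y)

Computing all quantities:
H(X) = 0.2442, H(Y) = 0.2902, H(X,Y) = 0.5335
H(X|Y) = 0.2433, H(Y|X) = 0.2893

Verification:
H(X) - H(X|Y) = 0.2442 - 0.2433 = 0.0010
H(Y) - H(Y|X) = 0.2902 - 0.2893 = 0.0010
H(X) + H(Y) - H(X,Y) = 0.2442 + 0.2902 - 0.5335 = 0.0010

All forms give I(X;Y) = 0.0010 dits. ✓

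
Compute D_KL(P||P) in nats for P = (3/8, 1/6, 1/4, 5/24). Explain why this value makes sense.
0.0000 nats

KL divergence satisfies the Gibbs inequality: D_KL(P||Q) ≥ 0 for all distributions P, Q.

D_KL(P||Q) = Σ p(x) log(p(x)/q(x))
Each term is p(x) × log_e(p(x)/p(x)) = p(x) × log_e(1) = 0, so the sum is 0.
D_KL(P||Q) = 0.0000 nats

When P = Q, the KL divergence is exactly 0, as there is no 'divergence' between identical distributions.

This non-negativity is a fundamental property: relative entropy cannot be negative because it measures how different Q is from P.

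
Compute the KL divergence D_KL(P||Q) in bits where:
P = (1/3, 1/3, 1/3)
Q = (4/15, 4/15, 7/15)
0.0528 bits

KL divergence: D_KL(P||Q) = Σ p(x) log(p(x)/q(x))

Computing term by term:
  x=0: 1/3 × log_2[(1/3)/(4/15)] = 1/3 × 0.3219 = 0.1073
  x=1: 1/3 × log_2[(1/3)/(4/15)] = 1/3 × 0.3219 = 0.1073
  x=2: 1/3 × log_2[(1/3)/(7/15)] = 1/3 × -0.4854 = -0.1618

D_KL(P||Q) = 0.0528 bits

Note: KL divergence is always non-negative and equals 0 iff P = Q.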